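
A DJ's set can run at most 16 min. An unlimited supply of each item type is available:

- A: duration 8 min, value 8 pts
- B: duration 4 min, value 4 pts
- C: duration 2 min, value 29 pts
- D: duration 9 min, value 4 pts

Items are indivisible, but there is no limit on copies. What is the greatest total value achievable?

Best value-per-unit is C at 29/2, and filling with it alone uses duration 8×2=16. No mix of the others beats 8×29 = 232.

232 pts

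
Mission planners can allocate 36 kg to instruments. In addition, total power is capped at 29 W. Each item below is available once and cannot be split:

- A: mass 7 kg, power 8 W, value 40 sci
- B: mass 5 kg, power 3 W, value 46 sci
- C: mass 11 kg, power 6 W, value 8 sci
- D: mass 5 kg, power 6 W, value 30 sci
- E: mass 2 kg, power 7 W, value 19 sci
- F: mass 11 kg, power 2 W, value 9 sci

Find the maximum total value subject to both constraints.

Feasible sets respecting both limits:
- A+B+D+E+F: mass 30, power 26, value 144
- A+B+D+E: mass 19, power 24, value 135
- A+B+D+F: mass 28, power 19, value 125
- A+B+C+D: mass 28, power 23, value 124
Best: 144 sci.

144 sci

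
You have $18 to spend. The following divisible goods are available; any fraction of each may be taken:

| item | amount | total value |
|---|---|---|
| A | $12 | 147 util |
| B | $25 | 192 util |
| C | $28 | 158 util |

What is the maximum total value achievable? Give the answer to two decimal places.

Take in order of value per unit:
- A (147/12 per unit): all 12 → value 147, running total 147.00
- B (192/25 per unit): 6 of 25 → value 6×192/25 = 46.0800, running total 193.08
Total 193.08.

193.08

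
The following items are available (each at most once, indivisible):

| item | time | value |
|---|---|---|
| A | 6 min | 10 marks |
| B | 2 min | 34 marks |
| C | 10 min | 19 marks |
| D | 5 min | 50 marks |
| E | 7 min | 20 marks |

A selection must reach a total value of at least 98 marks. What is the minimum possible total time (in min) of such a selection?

14

Subsets with value ≥ 98, sorted by total time:
- B+D+E: time 14, value 104
- B+C+D: time 17, value 103
- A+B+D+E: time 20, value 114
- A+B+C+D: time 23, value 113
Minimum time: 14 min.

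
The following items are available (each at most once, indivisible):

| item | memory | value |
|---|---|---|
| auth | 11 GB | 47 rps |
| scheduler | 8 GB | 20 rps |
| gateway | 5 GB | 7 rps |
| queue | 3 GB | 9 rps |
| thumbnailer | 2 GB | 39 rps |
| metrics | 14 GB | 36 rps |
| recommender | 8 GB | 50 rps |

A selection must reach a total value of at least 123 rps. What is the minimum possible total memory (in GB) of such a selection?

Subsets with value ≥ 123, sorted by total memory:
- auth+thumbnailer+recommender: memory 21, value 136
- auth+queue+thumbnailer+recommender: memory 24, value 145
Minimum memory: 21 GB.

21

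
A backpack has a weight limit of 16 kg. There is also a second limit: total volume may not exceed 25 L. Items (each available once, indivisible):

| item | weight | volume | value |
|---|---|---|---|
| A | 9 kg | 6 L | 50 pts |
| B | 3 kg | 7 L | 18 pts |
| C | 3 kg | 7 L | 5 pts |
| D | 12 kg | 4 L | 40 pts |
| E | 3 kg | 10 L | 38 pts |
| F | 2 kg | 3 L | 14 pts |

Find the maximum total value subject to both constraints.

Feasible sets respecting both limits:
- A+B+E: weight 15, volume 23, value 106
- A+E+F: weight 14, volume 19, value 102
- A+C+E: weight 15, volume 23, value 93
Best: 106 pts.

106 pts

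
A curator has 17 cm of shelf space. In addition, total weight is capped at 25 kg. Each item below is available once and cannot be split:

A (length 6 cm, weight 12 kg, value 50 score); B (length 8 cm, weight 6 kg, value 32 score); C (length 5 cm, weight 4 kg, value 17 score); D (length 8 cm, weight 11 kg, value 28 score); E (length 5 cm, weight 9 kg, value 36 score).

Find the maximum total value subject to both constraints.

103 score

Feasible sets respecting both limits:
- A+C+E: length 16, weight 25, value 103
- A+E: length 11, weight 21, value 86
- A+B: length 14, weight 18, value 82
Best: 103 score.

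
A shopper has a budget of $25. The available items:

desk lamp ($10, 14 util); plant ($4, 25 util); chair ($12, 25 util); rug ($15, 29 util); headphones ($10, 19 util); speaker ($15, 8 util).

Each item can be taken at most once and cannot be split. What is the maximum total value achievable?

58 util

Check high-value combinations within $25:
- desk lamp+plant+headphones: cost 10+4+10=24, value 14+25+19=58
- plant+rug: cost 4+15=19, value 25+29=54
- plant+chair: cost 4+12=16, value 25+25=50
- rug+headphones: cost 15+10=25, value 29+19=48
Best: 58 util.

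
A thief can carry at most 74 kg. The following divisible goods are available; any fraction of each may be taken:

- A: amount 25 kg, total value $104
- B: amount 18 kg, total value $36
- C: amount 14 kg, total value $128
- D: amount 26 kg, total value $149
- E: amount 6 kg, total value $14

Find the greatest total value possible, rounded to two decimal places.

Take in order of value per unit:
- C (128/14 per unit): all 14 → value 128, running total 128.00
- D (149/26 per unit): all 26 → value 149, running total 277.00
- A (104/25 per unit): all 25 → value 104, running total 381.00
- E (14/6 per unit): all 6 → value 14, running total 395.00
- B (36/18 per unit): 3 of 18 → value 3×36/18 = 6.0000, running total 401.00
Total 401.00.

401.00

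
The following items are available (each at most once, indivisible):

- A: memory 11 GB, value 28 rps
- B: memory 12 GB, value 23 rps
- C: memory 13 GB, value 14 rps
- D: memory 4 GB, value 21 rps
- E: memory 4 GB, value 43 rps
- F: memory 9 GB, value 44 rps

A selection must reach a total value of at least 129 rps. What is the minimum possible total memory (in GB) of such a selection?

28

Subsets with value ≥ 129, sorted by total memory:
- A+D+E+F: memory 28, value 136
- B+D+E+F: memory 29, value 131
- A+B+E+F: memory 36, value 138
Minimum memory: 28 GB.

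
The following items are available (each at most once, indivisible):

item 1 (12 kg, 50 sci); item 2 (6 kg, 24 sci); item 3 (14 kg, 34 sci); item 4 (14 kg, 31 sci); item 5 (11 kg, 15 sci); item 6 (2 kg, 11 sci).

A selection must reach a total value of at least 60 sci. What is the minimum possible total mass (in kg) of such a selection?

14

Subsets with value ≥ 60, sorted by total mass:
- item 1+item 6: mass 14, value 61
- item 1+item 2: mass 18, value 74
- item 1+item 2+item 6: mass 20, value 85
Minimum mass: 14 kg.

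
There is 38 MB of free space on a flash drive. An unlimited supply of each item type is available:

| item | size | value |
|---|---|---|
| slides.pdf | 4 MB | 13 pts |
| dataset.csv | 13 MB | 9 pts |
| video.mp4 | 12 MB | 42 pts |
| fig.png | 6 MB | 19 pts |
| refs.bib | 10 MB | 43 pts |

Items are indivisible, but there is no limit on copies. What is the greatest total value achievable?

Best value-per-unit is refs.bib at 43/10; filling with it alone gives 3×43 = 129.
Optimal mix: 2×slides.pdf + 3×refs.bib → size 38, value 155.

155 pts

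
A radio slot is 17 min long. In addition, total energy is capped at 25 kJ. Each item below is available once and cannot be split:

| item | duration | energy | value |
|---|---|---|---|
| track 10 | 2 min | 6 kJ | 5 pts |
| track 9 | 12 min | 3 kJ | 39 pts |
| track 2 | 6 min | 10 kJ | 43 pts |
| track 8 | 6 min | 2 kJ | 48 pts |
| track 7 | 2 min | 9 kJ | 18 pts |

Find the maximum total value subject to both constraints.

109 pts

Feasible sets respecting both limits:
- track 2+track 8+track 7: duration 14, energy 21, value 109
- track 10+track 2+track 8: duration 14, energy 18, value 96
- track 2+track 8: duration 12, energy 12, value 91
Best: 109 pts.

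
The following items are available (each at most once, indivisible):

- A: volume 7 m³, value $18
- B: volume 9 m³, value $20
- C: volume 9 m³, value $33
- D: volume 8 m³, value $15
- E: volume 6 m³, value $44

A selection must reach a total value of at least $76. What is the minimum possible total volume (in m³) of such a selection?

Subsets with value ≥ 76, sorted by total volume:
- C+E: volume 15, value 77
- A+D+E: volume 21, value 77
- A+C+E: volume 22, value 95
Minimum volume: 15 m³.

15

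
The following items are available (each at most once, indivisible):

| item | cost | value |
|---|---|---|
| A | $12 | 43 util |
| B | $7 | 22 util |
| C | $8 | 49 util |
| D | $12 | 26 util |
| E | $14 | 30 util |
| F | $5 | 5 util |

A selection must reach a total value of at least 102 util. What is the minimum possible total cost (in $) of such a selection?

Subsets with value ≥ 102, sorted by total cost:
- A+B+C: cost 27, value 114
- A+B+C+F: cost 32, value 119
- A+C+D: cost 32, value 118
Minimum cost: 27 $.

27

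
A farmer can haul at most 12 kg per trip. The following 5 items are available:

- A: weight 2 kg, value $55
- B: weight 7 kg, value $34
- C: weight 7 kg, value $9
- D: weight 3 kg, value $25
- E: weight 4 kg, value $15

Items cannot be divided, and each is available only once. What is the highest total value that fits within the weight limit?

$114

Check high-value combinations within 12 kg:
- A+B+D: weight 2+7+3=12, value 55+34+25=114
- A+D+E: weight 2+3+4=9, value 55+25+15=95
- A+B: weight 2+7=9, value 55+34=89
- A+C+D: weight 2+7+3=12, value 55+9+25=89
Best: $114.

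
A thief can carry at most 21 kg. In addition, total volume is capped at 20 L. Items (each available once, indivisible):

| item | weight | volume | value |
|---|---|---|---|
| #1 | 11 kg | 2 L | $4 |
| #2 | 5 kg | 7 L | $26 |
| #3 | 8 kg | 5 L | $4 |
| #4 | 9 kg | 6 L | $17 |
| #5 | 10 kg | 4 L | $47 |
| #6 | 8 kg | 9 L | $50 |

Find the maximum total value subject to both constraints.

$97

Feasible sets respecting both limits:
- #5+#6: weight 18, volume 13, value 97
- #2+#6: weight 13, volume 16, value 76
- #2+#5: weight 15, volume 11, value 73
Best: $97.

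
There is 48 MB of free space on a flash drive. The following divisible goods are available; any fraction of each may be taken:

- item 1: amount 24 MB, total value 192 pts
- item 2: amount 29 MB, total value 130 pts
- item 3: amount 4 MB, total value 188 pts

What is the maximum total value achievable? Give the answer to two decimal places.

Take in order of value per unit:
- item 3 (188/4 per unit): all 4 → value 188, running total 188.00
- item 1 (192/24 per unit): all 24 → value 192, running total 380.00
- item 2 (130/29 per unit): 20 of 29 → value 20×130/29 = 89.6552, running total 469.66
Total 469.66.

469.66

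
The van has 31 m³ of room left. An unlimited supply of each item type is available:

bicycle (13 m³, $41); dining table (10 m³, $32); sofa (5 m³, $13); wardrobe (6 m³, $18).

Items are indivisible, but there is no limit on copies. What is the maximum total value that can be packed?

$96

Best value-per-unit is dining table at 32/10, and filling with it alone uses volume 3×10=30. No mix of the others beats 3×32 = 96.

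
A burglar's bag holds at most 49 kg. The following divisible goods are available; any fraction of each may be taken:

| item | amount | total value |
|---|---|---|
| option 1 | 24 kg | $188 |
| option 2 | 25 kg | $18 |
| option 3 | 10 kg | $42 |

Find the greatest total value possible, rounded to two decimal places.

240.80

Take in order of value per unit:
- option 1 (188/24 per unit): all 24 → value 188, running total 188.00
- option 3 (42/10 per unit): all 10 → value 42, running total 230.00
- option 2 (18/25 per unit): 15 of 25 → value 15×18/25 = 10.8000, running total 240.80
Total 240.80.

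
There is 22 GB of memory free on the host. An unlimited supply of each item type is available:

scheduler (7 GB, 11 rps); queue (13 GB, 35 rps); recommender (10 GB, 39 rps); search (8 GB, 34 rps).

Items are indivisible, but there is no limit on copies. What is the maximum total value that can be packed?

78 rps

Best value-per-unit is search at 34/8; filling with it alone gives 2×34 = 68.
Optimal mix: 2×recommender → memory 20, value 78.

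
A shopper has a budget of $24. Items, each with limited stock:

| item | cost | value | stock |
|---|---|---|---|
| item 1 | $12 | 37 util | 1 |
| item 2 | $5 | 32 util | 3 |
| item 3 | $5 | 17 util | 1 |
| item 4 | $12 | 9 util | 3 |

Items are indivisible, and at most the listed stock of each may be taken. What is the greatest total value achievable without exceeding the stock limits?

113 util

Top feasible selections:
- 3×item 2 + 1×item 3: cost 20, value 113
- 1×item 1 + 2×item 2: cost 22, value 101
- 3×item 2: cost 15, value 96
- 1×item 1 + 1×item 2 + 1×item 3: cost 22, value 86
Best: 113 util.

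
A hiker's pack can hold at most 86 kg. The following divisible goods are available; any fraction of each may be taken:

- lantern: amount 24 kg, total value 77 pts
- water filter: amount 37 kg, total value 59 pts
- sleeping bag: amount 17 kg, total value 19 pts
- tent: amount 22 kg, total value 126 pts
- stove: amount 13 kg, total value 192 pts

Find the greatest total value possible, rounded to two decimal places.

438.05

Take in order of value per unit:
- stove (192/13 per unit): all 13 → value 192, running total 192.00
- tent (126/22 per unit): all 22 → value 126, running total 318.00
- lantern (77/24 per unit): all 24 → value 77, running total 395.00
- water filter (59/37 per unit): 27 of 37 → value 27×59/37 = 43.0541, running total 438.05
Total 438.05.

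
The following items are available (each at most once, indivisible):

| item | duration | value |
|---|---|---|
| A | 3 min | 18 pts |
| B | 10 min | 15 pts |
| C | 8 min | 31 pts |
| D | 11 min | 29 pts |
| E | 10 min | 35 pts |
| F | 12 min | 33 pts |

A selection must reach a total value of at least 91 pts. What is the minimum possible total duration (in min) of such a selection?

Subsets with value ≥ 91, sorted by total duration:
- C+D+E: duration 29, value 95
- C+E+F: duration 30, value 99
- A+B+C+E: duration 31, value 99
Minimum duration: 29 min.

29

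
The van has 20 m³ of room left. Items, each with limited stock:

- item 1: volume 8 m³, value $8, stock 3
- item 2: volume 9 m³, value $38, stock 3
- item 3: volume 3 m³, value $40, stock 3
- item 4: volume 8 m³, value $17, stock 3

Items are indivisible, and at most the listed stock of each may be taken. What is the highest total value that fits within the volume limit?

$158

Best selections within volume 20 and stock limits:
- 1×item 2 + 3×item 3: volume 18, value 158
- 3×item 3 + 1×item 4: volume 17, value 137
Best: $158.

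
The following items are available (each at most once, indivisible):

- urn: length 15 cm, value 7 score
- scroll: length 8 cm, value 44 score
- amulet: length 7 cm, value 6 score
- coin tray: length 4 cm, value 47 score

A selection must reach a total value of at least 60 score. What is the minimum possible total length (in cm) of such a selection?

Subsets with value ≥ 60, sorted by total length:
- scroll+coin tray: length 12, value 91
- scroll+amulet+coin tray: length 19, value 97
- urn+amulet+coin tray: length 26, value 60
Minimum length: 12 cm.

12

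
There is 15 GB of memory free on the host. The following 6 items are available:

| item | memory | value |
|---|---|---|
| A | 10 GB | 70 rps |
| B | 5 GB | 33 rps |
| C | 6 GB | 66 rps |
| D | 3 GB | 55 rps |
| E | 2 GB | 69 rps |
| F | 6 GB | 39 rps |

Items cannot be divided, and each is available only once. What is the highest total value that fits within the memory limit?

Check high-value combinations within 15 GB:
- A+D+E: memory 10+3+2=15, value 70+55+69=194
- C+D+E: memory 6+3+2=11, value 66+55+69=190
- C+E+F: memory 6+2+6=14, value 66+69+39=174
- B+C+E: memory 5+6+2=13, value 33+66+69=168
Best: 194 rps.

194 rps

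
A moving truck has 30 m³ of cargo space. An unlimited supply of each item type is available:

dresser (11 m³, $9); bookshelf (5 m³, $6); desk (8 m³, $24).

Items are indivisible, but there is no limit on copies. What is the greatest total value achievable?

Best value-per-unit is desk at 24/8; filling with it alone gives 3×24 = 72.
Optimal mix: 1×bookshelf + 3×desk → volume 29, value 78.

$78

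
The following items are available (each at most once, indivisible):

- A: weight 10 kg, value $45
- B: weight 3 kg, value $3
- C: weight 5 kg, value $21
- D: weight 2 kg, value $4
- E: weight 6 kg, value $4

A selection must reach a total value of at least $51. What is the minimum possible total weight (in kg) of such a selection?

15

Subsets with value ≥ 51, sorted by total weight:
- A+C: weight 15, value 66
- A+B+D: weight 15, value 52
- A+C+D: weight 17, value 70
Minimum weight: 15 kg.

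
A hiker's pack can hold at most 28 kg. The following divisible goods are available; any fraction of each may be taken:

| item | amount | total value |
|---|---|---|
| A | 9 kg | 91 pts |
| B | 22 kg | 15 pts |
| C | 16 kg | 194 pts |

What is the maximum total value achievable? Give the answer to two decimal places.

287.05

Take in order of value per unit:
- C (194/16 per unit): all 16 → value 194, running total 194.00
- A (91/9 per unit): all 9 → value 91, running total 285.00
- B (15/22 per unit): 3 of 22 → value 3×15/22 = 2.0455, running total 287.05
Total 287.05.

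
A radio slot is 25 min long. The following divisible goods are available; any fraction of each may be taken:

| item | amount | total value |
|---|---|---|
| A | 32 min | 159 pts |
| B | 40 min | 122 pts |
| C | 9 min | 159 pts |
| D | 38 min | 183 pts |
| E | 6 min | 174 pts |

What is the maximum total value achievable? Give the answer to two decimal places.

Take in order of value per unit:
- E (174/6 per unit): all 6 → value 174, running total 174.00
- C (159/9 per unit): all 9 → value 159, running total 333.00
- A (159/32 per unit): 10 of 32 → value 10×159/32 = 49.6875, running total 382.69
Total 382.69.

382.69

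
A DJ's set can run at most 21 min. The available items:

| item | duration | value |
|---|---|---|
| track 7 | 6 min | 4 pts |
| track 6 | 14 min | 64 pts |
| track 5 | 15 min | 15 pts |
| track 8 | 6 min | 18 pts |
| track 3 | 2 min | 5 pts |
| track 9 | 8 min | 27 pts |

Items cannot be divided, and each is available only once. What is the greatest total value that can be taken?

82 pts

Check high-value combinations within 21 min:
- track 6+track 8: duration 14+6=20, value 64+18=82
- track 6+track 3: duration 14+2=16, value 64+5=69
- track 7+track 6: duration 6+14=20, value 4+64=68
Best: 82 pts.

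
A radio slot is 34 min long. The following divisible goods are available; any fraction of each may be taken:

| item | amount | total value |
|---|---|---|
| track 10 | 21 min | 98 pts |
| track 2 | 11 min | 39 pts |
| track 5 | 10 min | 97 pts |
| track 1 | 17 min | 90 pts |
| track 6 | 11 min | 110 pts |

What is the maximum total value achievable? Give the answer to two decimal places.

275.82

Take in order of value per unit:
- track 6 (110/11 per unit): all 11 → value 110, running total 110.00
- track 5 (97/10 per unit): all 10 → value 97, running total 207.00
- track 1 (90/17 per unit): 13 of 17 → value 13×90/17 = 68.8235, running total 275.82
Total 275.82.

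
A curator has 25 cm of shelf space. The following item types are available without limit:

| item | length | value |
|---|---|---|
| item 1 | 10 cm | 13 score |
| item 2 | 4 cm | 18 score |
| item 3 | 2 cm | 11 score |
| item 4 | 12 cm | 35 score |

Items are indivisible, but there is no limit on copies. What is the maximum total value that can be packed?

Best value-per-unit is item 3 at 11/2, and filling with it alone uses length 12×2=24. No mix of the others beats 12×11 = 132.

132 score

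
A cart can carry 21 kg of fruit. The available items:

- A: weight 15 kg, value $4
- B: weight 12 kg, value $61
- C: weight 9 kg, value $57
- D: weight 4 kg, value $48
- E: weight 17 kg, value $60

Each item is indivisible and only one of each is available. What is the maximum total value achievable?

$118

Check high-value combinations within 21 kg:
- B+C: weight 12+9=21, value 61+57=118
- B+D: weight 12+4=16, value 61+48=109
- D+E: weight 4+17=21, value 48+60=108
- C+D: weight 9+4=13, value 57+48=105
Best: $118.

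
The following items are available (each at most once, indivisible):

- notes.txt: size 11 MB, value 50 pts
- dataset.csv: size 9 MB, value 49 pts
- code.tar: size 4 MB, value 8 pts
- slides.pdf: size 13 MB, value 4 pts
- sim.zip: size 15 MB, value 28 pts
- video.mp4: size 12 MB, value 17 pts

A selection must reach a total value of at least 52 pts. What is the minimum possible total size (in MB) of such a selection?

13

Subsets with value ≥ 52, sorted by total size:
- dataset.csv+code.tar: size 13, value 57
- notes.txt+code.tar: size 15, value 58
- notes.txt+dataset.csv: size 20, value 99
- dataset.csv+video.mp4: size 21, value 66
Minimum size: 13 MB.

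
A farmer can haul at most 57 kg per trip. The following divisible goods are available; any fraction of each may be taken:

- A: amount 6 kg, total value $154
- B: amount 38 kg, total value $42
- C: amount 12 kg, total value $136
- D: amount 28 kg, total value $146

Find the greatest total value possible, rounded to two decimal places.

448.16

Take in order of value per unit:
- A (154/6 per unit): all 6 → value 154, running total 154.00
- C (136/12 per unit): all 12 → value 136, running total 290.00
- D (146/28 per unit): all 28 → value 146, running total 436.00
- B (42/38 per unit): 11 of 38 → value 11×42/38 = 12.1579, running total 448.16
Total 448.16.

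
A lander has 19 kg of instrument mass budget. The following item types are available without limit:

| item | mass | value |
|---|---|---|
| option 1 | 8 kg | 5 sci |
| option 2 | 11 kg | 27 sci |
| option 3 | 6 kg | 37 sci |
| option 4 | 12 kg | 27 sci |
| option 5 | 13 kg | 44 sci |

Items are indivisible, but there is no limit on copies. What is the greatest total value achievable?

Best value-per-unit is option 3 at 37/6, and filling with it alone uses mass 3×6=18. No mix of the others beats 3×37 = 111.

111 sci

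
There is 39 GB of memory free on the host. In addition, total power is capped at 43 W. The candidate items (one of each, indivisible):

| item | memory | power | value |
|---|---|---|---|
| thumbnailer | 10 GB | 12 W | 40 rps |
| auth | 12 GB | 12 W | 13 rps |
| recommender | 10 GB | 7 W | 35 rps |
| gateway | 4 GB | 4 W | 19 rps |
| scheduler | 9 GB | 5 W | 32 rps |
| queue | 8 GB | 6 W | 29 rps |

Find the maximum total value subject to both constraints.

136 rps

Feasible sets respecting both limits:
- thumbnailer+recommender+scheduler+queue: memory 37, power 30, value 136
- thumbnailer+recommender+gateway+scheduler: memory 33, power 28, value 126
- thumbnailer+recommender+gateway+queue: memory 32, power 29, value 123
- thumbnailer+gateway+scheduler+queue: memory 31, power 27, value 120
Best: 136 rps.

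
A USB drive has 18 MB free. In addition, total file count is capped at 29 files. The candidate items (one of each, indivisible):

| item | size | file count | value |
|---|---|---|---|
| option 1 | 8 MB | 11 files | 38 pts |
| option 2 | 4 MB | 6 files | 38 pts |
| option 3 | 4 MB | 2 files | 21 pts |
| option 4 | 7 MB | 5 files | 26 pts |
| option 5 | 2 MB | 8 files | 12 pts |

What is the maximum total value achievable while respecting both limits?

Feasible sets respecting both limits:
- option 1+option 2+option 3+option 5: size 18, file count 27, value 109
- option 1+option 2+option 3: size 16, file count 19, value 97
- option 2+option 3+option 4+option 5: size 17, file count 21, value 97
- option 1+option 2+option 5: size 14, file count 25, value 88
Best: 109 pts.

109 pts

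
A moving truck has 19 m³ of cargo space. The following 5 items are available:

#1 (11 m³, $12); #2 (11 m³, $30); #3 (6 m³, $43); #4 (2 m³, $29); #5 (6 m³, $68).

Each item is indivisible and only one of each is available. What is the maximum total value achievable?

$140

Check high-value combinations within 19 m³:
- #3+#4+#5: volume 6+2+6=14, value 43+29+68=140
- #2+#4+#5: volume 11+2+6=19, value 30+29+68=127
- #3+#5: volume 6+6=12, value 43+68=111
Best: $140.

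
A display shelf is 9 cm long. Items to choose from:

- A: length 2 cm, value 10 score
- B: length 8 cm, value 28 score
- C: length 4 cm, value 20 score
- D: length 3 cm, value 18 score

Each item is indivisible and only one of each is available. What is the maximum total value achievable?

Check high-value combinations within 9 cm:
- A+C+D: length 2+4+3=9, value 10+20+18=48
- C+D: length 4+3=7, value 20+18=38
- A+C: length 2+4=6, value 10+20=30
- A+D: length 2+3=5, value 10+18=28
Best: 48 score.

48 score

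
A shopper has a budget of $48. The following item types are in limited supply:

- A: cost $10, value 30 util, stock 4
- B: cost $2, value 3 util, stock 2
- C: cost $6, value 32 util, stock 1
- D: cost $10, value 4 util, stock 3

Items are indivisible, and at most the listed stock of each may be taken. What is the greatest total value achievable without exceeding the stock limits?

155 util

Best selections within cost 48 and stock limits:
- 4×A + 1×B + 1×C: cost 48, value 155
- 4×A + 1×C: cost 46, value 152
- 3×A + 1×B + 1×C + 1×D: cost 48, value 129
Best: 155 util.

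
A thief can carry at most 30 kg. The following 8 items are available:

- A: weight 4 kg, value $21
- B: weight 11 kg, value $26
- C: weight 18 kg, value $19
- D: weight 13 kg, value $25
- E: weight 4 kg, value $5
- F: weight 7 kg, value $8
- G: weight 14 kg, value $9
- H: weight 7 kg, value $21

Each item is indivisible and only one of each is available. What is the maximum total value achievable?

$76

Check high-value combinations within 30 kg:
- A+B+F+H: weight 4+11+7+7=29, value 21+26+8+21=76
- A+B+E+H: weight 4+11+4+7=26, value 21+26+5+21=73
- A+B+D: weight 4+11+13=28, value 21+26+25=72
- A+D+E+H: weight 4+13+4+7=28, value 21+25+5+21=72
- A+B+H: weight 4+11+7=22, value 21+26+21=68
Best: $76.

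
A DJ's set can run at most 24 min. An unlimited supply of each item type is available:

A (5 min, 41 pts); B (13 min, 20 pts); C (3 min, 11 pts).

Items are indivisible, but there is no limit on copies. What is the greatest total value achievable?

Best value-per-unit is A at 41/5; filling with it alone gives 4×41 = 164.
Optimal mix: 4×A + 1×C → duration 23, value 175.

175 pts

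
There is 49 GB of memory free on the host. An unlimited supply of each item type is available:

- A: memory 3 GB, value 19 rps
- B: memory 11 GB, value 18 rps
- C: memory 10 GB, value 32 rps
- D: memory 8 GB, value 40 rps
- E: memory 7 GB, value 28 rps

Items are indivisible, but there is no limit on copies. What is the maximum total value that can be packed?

304 rps

Best value-per-unit is A at 19/3, and filling with it alone uses memory 16×3=48. No mix of the others beats 16×19 = 304.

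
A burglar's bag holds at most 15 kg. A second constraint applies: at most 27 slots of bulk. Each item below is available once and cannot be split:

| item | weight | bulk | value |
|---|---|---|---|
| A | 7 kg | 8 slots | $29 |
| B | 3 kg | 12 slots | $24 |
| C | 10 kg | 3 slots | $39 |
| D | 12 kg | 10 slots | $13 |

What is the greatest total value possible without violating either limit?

$63

Feasible sets respecting both limits:
- B+C: weight 13, bulk 15, value 63
- A+B: weight 10, bulk 20, value 53
- C: weight 10, bulk 3, value 39
- B+D: weight 15, bulk 22, value 37
Best: $63.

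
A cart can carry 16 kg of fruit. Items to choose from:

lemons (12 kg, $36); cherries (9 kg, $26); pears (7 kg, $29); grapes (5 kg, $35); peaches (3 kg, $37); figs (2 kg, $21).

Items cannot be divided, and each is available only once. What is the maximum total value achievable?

Check high-value combinations within 16 kg:
- pears+grapes+peaches: weight 7+5+3=15, value 29+35+37=101
- grapes+peaches+figs: weight 5+3+2=10, value 35+37+21=93
- pears+peaches+figs: weight 7+3+2=12, value 29+37+21=87
- pears+grapes+figs: weight 7+5+2=14, value 29+35+21=85
- cherries+peaches+figs: weight 9+3+2=14, value 26+37+21=84
Best: $101.

$101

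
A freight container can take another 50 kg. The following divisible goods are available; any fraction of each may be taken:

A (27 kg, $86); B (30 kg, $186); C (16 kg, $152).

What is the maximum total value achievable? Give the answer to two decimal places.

350.74

Take in order of value per unit:
- C (152/16 per unit): all 16 → value 152, running total 152.00
- B (186/30 per unit): all 30 → value 186, running total 338.00
- A (86/27 per unit): 4 of 27 → value 4×86/27 = 12.7407, running total 350.74
Total 350.74.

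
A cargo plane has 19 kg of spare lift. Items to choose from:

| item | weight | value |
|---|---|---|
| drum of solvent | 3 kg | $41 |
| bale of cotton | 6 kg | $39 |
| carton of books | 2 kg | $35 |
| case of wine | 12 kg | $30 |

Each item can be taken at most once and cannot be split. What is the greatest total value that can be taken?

Check high-value combinations within 19 kg:
- drum of solvent+bale of cotton+carton of books: weight 3+6+2=11, value 41+39+35=115
- drum of solvent+carton of books+case of wine: weight 3+2+12=17, value 41+35+30=106
- drum of solvent+bale of cotton: weight 3+6=9, value 41+39=80
Best: $115.

$115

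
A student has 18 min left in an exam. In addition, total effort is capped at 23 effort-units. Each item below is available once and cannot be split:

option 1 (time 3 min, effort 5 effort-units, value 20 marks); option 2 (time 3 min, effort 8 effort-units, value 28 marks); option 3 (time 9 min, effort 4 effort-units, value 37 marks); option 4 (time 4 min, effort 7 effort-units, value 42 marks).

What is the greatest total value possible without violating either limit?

107 marks

Feasible sets respecting both limits:
- option 2+option 3+option 4: time 16, effort 19, value 107
- option 1+option 3+option 4: time 16, effort 16, value 99
- option 1+option 2+option 4: time 10, effort 20, value 90
Best: 107 marks.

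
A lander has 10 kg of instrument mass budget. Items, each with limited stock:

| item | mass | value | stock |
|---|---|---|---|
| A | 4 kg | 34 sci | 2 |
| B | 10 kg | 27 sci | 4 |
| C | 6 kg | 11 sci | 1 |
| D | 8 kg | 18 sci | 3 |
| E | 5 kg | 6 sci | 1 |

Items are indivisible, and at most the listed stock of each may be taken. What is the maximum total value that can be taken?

Top feasible selections:
- 2×A: mass 8, value 68
- 1×A + 1×C: mass 10, value 45
Best: 68 sci.

68 sci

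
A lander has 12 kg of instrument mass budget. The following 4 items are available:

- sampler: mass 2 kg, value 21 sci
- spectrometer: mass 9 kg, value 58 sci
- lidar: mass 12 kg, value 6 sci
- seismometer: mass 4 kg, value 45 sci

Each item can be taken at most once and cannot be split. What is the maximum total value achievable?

This is a 0/1 knapsack; check combinations near the capacity.
- sampler+spectrometer: mass 2+9=11, value 21+58=79
- sampler+seismometer: mass 2+4=6, value 21+45=66
- spectrometer: mass 9, value 58
Best: 79 sci.

79 sci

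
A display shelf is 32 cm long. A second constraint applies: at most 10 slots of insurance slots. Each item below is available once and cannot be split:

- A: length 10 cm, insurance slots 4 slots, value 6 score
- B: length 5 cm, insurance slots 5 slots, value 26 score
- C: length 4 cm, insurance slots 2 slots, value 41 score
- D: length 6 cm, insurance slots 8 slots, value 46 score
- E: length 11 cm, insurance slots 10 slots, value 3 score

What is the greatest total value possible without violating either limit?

87 score

Feasible sets respecting both limits:
- C+D: length 10, insurance slots 10, value 87
- B+C: length 9, insurance slots 7, value 67
- A+C: length 14, insurance slots 6, value 47
Best: 87 score.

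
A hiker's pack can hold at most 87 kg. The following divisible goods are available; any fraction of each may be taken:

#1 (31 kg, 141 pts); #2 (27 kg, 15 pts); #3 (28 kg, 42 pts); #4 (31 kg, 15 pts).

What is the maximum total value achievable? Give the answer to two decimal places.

Take in order of value per unit:
- #1 (141/31 per unit): all 31 → value 141, running total 141.00
- #3 (42/28 per unit): all 28 → value 42, running total 183.00
- #2 (15/27 per unit): all 27 → value 15, running total 198.00
- #4 (15/31 per unit): 1 of 31 → value 1×15/31 = 0.4839, running total 198.48
Total 198.48.

198.48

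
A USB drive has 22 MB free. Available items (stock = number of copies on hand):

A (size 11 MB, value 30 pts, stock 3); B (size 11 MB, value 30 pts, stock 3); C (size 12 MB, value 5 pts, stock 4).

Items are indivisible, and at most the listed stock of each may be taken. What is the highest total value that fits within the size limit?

Best selections within size 22 and stock limits:
- 2×B: size 22, value 60
- 1×A + 1×B: size 22, value 60
- 2×A: size 22, value 60
- 1×B: size 11, value 30
Best: 60 pts.

60 pts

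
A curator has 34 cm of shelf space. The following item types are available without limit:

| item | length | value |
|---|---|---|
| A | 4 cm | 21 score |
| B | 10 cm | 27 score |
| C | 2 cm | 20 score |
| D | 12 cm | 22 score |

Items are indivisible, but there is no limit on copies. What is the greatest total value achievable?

Best value-per-unit is C at 20/2, and filling with it alone uses length 17×2=34. No mix of the others beats 17×20 = 340.

340 score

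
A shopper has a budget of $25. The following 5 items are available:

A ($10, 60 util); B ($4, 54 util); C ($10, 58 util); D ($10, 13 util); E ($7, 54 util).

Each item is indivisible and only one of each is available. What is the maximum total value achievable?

172 util

This is a 0/1 knapsack; check combinations near the capacity.
- A+B+C: cost 10+4+10=24, value 60+54+58=172
- A+B+E: cost 10+4+7=21, value 60+54+54=168
- B+C+E: cost 4+10+7=21, value 54+58+54=166
- A+B+D: cost 10+4+10=24, value 60+54+13=127
- B+C+D: cost 4+10+10=24, value 54+58+13=125
Best: 172 util.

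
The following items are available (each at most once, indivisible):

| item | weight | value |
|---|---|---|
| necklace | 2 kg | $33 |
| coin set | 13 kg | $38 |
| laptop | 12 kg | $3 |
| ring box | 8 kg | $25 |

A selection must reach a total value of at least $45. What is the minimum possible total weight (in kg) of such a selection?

10

Subsets with value ≥ 45, sorted by total weight:
- necklace+ring box: weight 10, value 58
- necklace+coin set: weight 15, value 71
- coin set+ring box: weight 21, value 63
- necklace+laptop+ring box: weight 22, value 61
Minimum weight: 10 kg.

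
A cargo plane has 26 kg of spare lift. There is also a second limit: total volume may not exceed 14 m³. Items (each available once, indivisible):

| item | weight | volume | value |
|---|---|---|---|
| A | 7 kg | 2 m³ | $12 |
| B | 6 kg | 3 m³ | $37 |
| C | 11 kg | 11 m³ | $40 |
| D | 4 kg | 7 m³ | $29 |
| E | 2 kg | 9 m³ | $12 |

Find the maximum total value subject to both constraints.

$78

Feasible sets respecting both limits:
- A+B+D: weight 17, volume 12, value 78
- B+C: weight 17, volume 14, value 77
- B+D: weight 10, volume 10, value 66
Best: $78.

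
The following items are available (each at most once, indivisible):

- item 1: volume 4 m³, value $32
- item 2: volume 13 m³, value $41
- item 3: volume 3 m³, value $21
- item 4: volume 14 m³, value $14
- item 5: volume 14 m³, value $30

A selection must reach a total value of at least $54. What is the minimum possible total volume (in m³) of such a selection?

Subsets with value ≥ 54, sorted by total volume:
- item 2+item 3: volume 16, value 62
- item 1+item 2: volume 17, value 73
- item 1+item 5: volume 18, value 62
Minimum volume: 16 m³.

16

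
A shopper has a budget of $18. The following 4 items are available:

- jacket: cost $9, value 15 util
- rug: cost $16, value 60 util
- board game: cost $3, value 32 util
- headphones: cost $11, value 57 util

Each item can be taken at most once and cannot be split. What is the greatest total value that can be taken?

This is a 0/1 knapsack; check combinations near the capacity.
- board game+headphones: cost 3+11=14, value 32+57=89
- rug: cost 16, value 60
- headphones: cost 11, value 57
- jacket+board game: cost 9+3=12, value 15+32=47
Best: 89 util.

89 util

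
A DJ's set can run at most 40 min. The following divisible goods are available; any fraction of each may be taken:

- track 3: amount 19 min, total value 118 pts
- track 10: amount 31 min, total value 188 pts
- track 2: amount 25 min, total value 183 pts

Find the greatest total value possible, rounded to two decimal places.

Take in order of value per unit:
- track 2 (183/25 per unit): all 25 → value 183, running total 183.00
- track 3 (118/19 per unit): 15 of 19 → value 15×118/19 = 93.1579, running total 276.16
Total 276.16.

276.16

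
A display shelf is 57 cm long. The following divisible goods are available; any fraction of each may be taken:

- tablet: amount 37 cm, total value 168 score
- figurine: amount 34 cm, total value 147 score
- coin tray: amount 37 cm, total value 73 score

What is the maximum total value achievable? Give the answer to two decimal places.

254.47

Take in order of value per unit:
- tablet (168/37 per unit): all 37 → value 168, running total 168.00
- figurine (147/34 per unit): 20 of 34 → value 20×147/34 = 86.4706, running total 254.47
Total 254.47.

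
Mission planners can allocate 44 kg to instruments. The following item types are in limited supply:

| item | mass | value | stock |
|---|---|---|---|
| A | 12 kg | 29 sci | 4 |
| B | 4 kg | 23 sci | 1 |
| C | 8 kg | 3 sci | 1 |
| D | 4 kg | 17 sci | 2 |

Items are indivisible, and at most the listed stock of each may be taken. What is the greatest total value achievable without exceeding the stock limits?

Best selections within mass 44 and stock limits:
- 3×A + 1×B + 1×D: mass 44, value 127
- 3×A + 2×D: mass 44, value 121
- 2×A + 1×B + 1×C + 2×D: mass 44, value 118
- 2×A + 1×B + 2×D: mass 36, value 115
Best: 127 sci.

127 sci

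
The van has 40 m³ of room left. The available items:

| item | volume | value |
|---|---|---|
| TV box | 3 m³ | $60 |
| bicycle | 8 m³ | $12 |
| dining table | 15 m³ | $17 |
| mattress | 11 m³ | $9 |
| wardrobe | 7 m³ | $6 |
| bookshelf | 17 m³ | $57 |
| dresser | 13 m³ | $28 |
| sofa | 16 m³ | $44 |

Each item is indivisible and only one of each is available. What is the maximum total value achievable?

$161

Check high-value combinations within 40 m³:
- TV box+bookshelf+sofa: volume 3+17+16=36, value 60+57+44=161
- TV box+wardrobe+bookshelf+dresser: volume 3+7+17+13=40, value 60+6+57+28=151
- TV box+bookshelf+dresser: volume 3+17+13=33, value 60+57+28=145
- TV box+bicycle+dresser+sofa: volume 3+8+13+16=40, value 60+12+28+44=144
Best: $161.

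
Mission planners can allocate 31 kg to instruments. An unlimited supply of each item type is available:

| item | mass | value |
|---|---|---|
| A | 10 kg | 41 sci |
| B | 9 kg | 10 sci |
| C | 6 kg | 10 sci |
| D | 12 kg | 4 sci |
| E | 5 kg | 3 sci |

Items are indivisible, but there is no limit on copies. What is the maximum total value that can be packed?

123 sci

Best value-per-unit is A at 41/10, and filling with it alone uses mass 3×10=30. No mix of the others beats 3×41 = 123.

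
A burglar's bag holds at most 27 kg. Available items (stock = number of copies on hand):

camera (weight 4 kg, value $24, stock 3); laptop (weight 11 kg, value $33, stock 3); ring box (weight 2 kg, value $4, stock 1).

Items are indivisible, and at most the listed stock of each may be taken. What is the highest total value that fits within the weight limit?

$109

Top feasible selections:
- 3×camera + 1×laptop + 1×ring box: weight 25, value 109
- 3×camera + 1×laptop: weight 23, value 105
Best: $109.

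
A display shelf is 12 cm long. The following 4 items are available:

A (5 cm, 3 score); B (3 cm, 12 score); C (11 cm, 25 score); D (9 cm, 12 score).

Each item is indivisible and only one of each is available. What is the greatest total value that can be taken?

25 score

Check high-value combinations within 12 cm:
- C: length 11, value 25
- B+D: length 3+9=12, value 12+12=24
- A+B: length 5+3=8, value 3+12=15
Best: 25 score.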